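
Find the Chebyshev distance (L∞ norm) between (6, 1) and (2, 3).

max(|x_i - y_i|) = max(|6 - 2|, |1 - 3|) = max(4, 2) = 4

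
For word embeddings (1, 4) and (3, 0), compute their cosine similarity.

With u = (1, 4), v = (3, 0):
u·v = 1·3 + 4·0 = 3 + 0 = 3.
|u| = √(1² + 4²) = √17, |v| = √(3² + 0²) = √9, so |u||v| = √(17·9) = √153.
cos θ = (u·v)/(|u||v|) = 3/√153 ≈ 0.2425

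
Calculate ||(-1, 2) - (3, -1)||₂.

√(Σ(x_i - y_i)²) = √((-1 - 3)² + (2 - (-1))²)
= √((-4)² + 3²) = √(16 + 9) = √25 = 5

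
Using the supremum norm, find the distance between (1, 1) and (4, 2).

max(|x_i - y_i|) = max(|1 - 4|, |1 - 2|) = max(3, 1) = 3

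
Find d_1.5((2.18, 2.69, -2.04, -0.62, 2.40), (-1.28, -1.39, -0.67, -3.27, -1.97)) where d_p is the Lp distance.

(Σ|x_i - y_i|^1.5)^(1/1.5) = (|2.18 - (-1.28)|^1.5 + |2.69 - (-1.39)|^1.5 + |-2.04 - (-0.67)|^1.5 + |-0.62 - (-3.27)|^1.5 + |2.4 - (-1.97)|^1.5)^(1/1.5)
= (3.46^1.5 + 4.08^1.5 + 1.37^1.5 + 2.65^1.5 + 4.37^1.5)^(1/1.5) ≈ (6.436 + 8.2412 + 1.6035 + 4.3139 + 9.1353)^(1/1.5) = (29.7299)^(1/1.5) ≈ 9.5969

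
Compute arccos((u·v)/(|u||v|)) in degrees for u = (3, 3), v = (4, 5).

With u = (3, 3), v = (4, 5):
u·v = 3·4 + 3·5 = 12 + 15 = 27.
|u| = √(3² + 3²) = √18, |v| = √(4² + 5²) = √41, so |u||v| = √(18·41) = √738.
cos θ = (u·v)/(|u||v|) = 27/√738 ≈ 0.993884
θ = arccos(0.993884) ≈ 6.34°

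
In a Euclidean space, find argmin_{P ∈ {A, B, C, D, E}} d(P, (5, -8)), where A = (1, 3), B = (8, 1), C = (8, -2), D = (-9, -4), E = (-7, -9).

Distances: d(A) ≈ 11.7047, d(B) ≈ 9.4868, d(C) ≈ 6.7082, d(D) ≈ 14.5602, d(E) ≈ 12.0416. Nearest: C = (8, -2) with distance 6.7082.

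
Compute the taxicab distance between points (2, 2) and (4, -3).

Σ|x_i - y_i| = |2 - 4| + |2 - (-3)| = 2 + 5 = 7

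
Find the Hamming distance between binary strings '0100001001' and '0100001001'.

Differing positions: none. Hamming distance = 0.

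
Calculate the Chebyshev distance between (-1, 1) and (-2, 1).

max(|x_i - y_i|) = max(|-1 - (-2)|, |1 - 1|) = max(1, 0) = 1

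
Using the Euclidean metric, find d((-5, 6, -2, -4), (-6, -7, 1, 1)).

√(Σ(x_i - y_i)²) = √((-5 - (-6))² + (6 - (-7))² + (-2 - 1)² + (-4 - 1)²)
= √(1² + 13² + (-3)² + (-5)²) = √(1 + 169 + 9 + 25) = √204 ≈ 14.2829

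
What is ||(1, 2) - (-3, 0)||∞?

max(|x_i - y_i|) = max(|1 - (-3)|, |2 - 0|) = max(4, 2) = 4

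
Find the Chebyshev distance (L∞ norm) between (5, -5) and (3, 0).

max(|x_i - y_i|) = max(|5 - 3|, |-5 - 0|) = max(2, 5) = 5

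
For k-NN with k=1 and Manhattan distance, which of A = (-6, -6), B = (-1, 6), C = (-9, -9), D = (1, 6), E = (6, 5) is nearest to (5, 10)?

Distances: d(A) = 27, d(B) = 10, d(C) = 33, d(D) = 8, d(E) = 6. Nearest: E = (6, 5) with distance 6.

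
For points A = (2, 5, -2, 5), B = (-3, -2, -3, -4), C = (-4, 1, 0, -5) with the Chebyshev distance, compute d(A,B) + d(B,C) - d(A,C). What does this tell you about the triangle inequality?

d(A,B) = max(5, 7, 1, 9) = 9, d(B,C) = max(1, 3, 3, 1) = 3, d(A,C) = max(6, 4, 2, 10) = 10.
d(A,B) + d(B,C) - d(A,C) = 9 + 3 - 10 = 12 - 10 = 2. This is ≥ 0, so the triangle inequality holds for these points.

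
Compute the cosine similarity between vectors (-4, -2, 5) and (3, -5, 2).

With u = (-4, -2, 5), v = (3, -5, 2):
u·v = (-4)·3 + (-2)·(-5) + 5·2 = (-12) + 10 + 10 = 8.
|u| = √((-4)² + (-2)² + 5²) = √45, |v| = √(3² + (-5)² + 2²) = √38, so |u||v| = √(45·38) = √1710.
cos θ = (u·v)/(|u||v|) = 8/√1710 ≈ 0.1935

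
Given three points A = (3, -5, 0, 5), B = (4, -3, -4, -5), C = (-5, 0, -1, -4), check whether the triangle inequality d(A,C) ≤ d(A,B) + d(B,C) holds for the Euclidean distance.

d(A,B) = √(1² + 2² + 4² + 10²) = √121 = 11, d(B,C) = √(9² + 3² + 3² + 1²) = √100 = 10, d(A,C) = √(8² + 5² + 1² + 9²) = √171 ≈ 13.0767.
d(A,C) ≈ 13.0767 ≤ 11 + 10 = 21. Triangle inequality is satisfied.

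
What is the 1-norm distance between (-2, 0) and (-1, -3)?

Σ|x_i - y_i| = |-2 - (-1)| + |0 - (-3)| = 1 + 3 = 4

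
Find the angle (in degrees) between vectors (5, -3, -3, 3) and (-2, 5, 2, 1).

With u = (5, -3, -3, 3), v = (-2, 5, 2, 1):
u·v = 5·(-2) + (-3)·5 + (-3)·2 + 3·1 = (-10) + (-15) + (-6) + 3 = -28.
|u| = √(5² + (-3)² + (-3)² + 3²) = √52, |v| = √((-2)² + 5² + 2² + 1²) = √34, so |u||v| = √(52·34) = √1768.
cos θ = (u·v)/(|u||v|) = -28/√1768 ≈ -0.665912
θ = arccos(-0.665912) ≈ 131.75°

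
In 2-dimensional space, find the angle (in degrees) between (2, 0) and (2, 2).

With u = (2, 0), v = (2, 2):
u·v = 2·2 + 0·2 = 4 + 0 = 4.
|u| = √(2² + 0²) = √4, |v| = √(2² + 2²) = √8, so |u||v| = √(4·8) = √32.
cos θ = (u·v)/(|u||v|) = 4/√32 ≈ 0.707107
θ = arccos(0.707107) ≈ 45°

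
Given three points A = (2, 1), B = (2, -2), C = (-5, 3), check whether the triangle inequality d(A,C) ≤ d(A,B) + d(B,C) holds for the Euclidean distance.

d(A,B) = √(0² + 3²) = √9 = 3, d(B,C) = √(7² + 5²) = √74 ≈ 8.6023, d(A,C) = √(7² + 2²) = √53 ≈ 7.2801.
d(A,C) ≈ 7.2801 ≤ 3 + 8.6023 = 11.6023. Triangle inequality is satisfied.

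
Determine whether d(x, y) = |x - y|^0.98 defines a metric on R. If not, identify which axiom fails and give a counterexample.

Yes. With 0 < p = 0.98 ≤ 1, d(x,y) = |x-y|^0.98 is a metric on R. Non-negativity and symmetry are immediate; |x-y|^0.98 = 0 ⟺ |x-y| = 0 ⟺ x = y. For the triangle inequality, the function t ↦ t^0.98 is subadditive on [0,∞) when p ≤ 1, so |x-z|^0.98 ≤ (|x-y| + |y-z|)^0.98 ≤ |x-y|^0.98 + |y-z|^0.98.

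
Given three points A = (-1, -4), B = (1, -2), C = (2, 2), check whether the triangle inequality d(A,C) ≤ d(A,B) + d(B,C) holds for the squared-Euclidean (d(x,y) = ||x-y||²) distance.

d(A,B) = 2² + 2² = 8, d(B,C) = 1² + 4² = 17, d(A,C) = 3² + 6² = 45.
d(A,C) = 45 > 8 + 17 = 25. Triangle inequality is VIOLATED. (Squared-Euclidean is not a metric — this is a counterexample.)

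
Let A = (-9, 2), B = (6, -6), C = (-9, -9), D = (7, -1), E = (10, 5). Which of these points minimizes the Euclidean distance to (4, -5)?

Distances: d(A) ≈ 14.7648, d(B) ≈ 2.2361, d(C) ≈ 13.6015, d(D) = 5, d(E) ≈ 11.6619. Nearest: B = (6, -6) with distance 2.2361.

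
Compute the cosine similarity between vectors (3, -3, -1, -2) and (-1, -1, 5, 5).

With u = (3, -3, -1, -2), v = (-1, -1, 5, 5):
u·v = 3·(-1) + (-3)·(-1) + (-1)·5 + (-2)·5 = (-3) + 3 + (-5) + (-10) = -15.
|u| = √(3² + (-3)² + (-1)² + (-2)²) = √23, |v| = √((-1)² + (-1)² + 5² + 5²) = √52, so |u||v| = √(23·52) = √1196.
cos θ = (u·v)/(|u||v|) = -15/√1196 ≈ -0.4337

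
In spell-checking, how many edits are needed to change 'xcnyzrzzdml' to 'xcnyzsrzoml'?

Let D[i][j] be the edit distance between the first i characters of 'xcnyzrzzdml' and the first j characters of 'xcnyzsrzoml', with D[i][0] = i, D[0][j] = j, and D[i][j] = D[i-1][j-1] if the characters match, else 1 + min(D[i-1][j], D[i][j-1], D[i-1][j-1]). Filling the table (rows: prefixes of 'xcnyzrzzdml', columns: prefixes of 'xcnyzsrzoml'):
     ε  x  c  n  y  z  s  r  z  o  m  l
  ε  0  1  2  3  4  5  6  7  8  9 10 11
  x  1  0  1  2  3  4  5  6  7  8  9 10
  c  2  1  0  1  2  3  4  5  6  7  8  9
  n  3  2  1  0  1  2  3  4  5  6  7  8
  y  4  3  2  1  0  1  2  3  4  5  6  7
  z  5  4  3  2  1  0  1  2  3  4  5  6
  r  6  5  4  3  2  1  1  1  2  3  4  5
  z  7  6  5  4  3  2  2  2  1  2  3  4
  z  8  7  6  5  4  3  3  3  2  2  3  4
  d  9  8  7  6  5  4  4  4  3  3  3  4
  m 10  9  8  7  6  5  5  5  4  4  3  4
  l 11 10  9  8  7  6  6  6  5  5  4  3
The bottom-right entry gives D[11][11] = 3, so no sequence of fewer than 3 edits works. Backtracking through the table gives one optimal edit sequence (3 edits):
  xcnyzrzzdml → xcnyzszzdml (sub r→s @6)
  xcnyzszzdml → xcnyzsrzdml (sub z→r @7)
  xcnyzsrzdml → xcnyzsrzoml (sub d→o @9)
Edit distance = 3.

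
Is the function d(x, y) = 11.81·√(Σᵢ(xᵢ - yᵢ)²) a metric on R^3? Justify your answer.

Yes. The L2 (Euclidean) norm induces a metric on R^3, and multiplying a metric by a positive constant 11.81 > 0 preserves all four axioms: non-negativity (11.81·||x-y|| ≥ 0), identity (11.81·||x-y|| = 0 ⟺ ||x-y|| = 0 ⟺ x = y), symmetry (||x-y|| = ||y-x||), and the triangle inequality (11.81·||x-z|| ≤ 11.81·||x-y|| + 11.81·||y-z||). So d is a metric.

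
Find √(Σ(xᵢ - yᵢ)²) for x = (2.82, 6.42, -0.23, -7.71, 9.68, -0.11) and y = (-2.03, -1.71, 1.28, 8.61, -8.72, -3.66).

√(Σ(x_i - y_i)²) = √((2.82 - (-2.03))² + (6.42 - (-1.71))² + (-0.23 - 1.28)² + (-7.71 - 8.61)² + (9.68 - (-8.72))² + (-0.11 - (-3.66))²)
= √(4.85² + 8.13² + (-1.51)² + (-16.32)² + 18.4² + 3.55²) = √(23.5225 + 66.0969 + 2.2801 + 266.3424 + 338.56 + 12.6025) = √709.4044 ≈ 26.6346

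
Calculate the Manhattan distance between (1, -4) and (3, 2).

Σ|x_i - y_i| = |1 - 3| + |-4 - 2| = 2 + 6 = 8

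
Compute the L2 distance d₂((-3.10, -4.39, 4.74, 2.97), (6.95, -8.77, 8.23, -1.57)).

√(Σ(x_i - y_i)²) = √((-3.1 - 6.95)² + (-4.39 - (-8.77))² + (4.74 - 8.23)² + (2.97 - (-1.57))²)
= √((-10.05)² + 4.38² + (-3.49)² + 4.54²) = √(101.0025 + 19.1844 + 12.1801 + 20.6116) = √152.9786 ≈ 12.3685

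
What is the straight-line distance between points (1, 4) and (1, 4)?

√(Σ(x_i - y_i)²) = √((1 - 1)² + (4 - 4)²)
= √(0² + 0²) = √(0 + 0) = √0 = 0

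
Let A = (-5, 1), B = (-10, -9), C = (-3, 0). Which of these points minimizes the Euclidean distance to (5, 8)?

Distances: d(A) ≈ 12.2066, d(B) ≈ 22.6716, d(C) ≈ 11.3137. Nearest: C = (-3, 0) with distance 11.3137.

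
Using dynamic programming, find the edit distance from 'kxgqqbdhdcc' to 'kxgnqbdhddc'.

Let D[i][j] be the edit distance between the first i characters of 'kxgqqbdhdcc' and the first j characters of 'kxgnqbdhddc', with D[i][0] = i, D[0][j] = j, and D[i][j] = D[i-1][j-1] if the characters match, else 1 + min(D[i-1][j], D[i][j-1], D[i-1][j-1]). Filling the table (rows: prefixes of 'kxgqqbdhdcc', columns: prefixes of 'kxgnqbdhddc'):
     ε  k  x  g  n  q  b  d  h  d  d  c
  ε  0  1  2  3  4  5  6  7  8  9 10 11
  k  1  0  1  2  3  4  5  6  7  8  9 10
  x  2  1  0  1  2  3  4  5  6  7  8  9
  g  3  2  1  0  1  2  3  4  5  6  7  8
  q  4  3  2  1  1  1  2  3  4  5  6  7
  q  5  4  3  2  2  1  2  3  4  5  6  7
  b  6  5  4  3  3  2  1  2  3  4  5  6
  d  7  6  5  4  4  3  2  1  2  3  4  5
  h  8  7  6  5  5  4  3  2  1  2  3  4
  d  9  8  7  6  6  5  4  3  2  1  2  3
  c 10  9  8  7  7  6  5  4  3  2  2  2
  c 11 10  9  8  8  7  6  5  4  3  3  2
The bottom-right entry gives D[11][11] = 2, so no sequence of fewer than 2 edits works. Backtracking through the table gives one optimal edit sequence (2 edits):
  kxgqqbdhdcc → kxgnqbdhdcc (sub q→n @4)
  kxgnqbdhdcc → kxgnqbdhddc (sub c→d @10)
Edit distance = 2.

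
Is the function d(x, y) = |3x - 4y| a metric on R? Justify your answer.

No. d fails symmetry: d(9, 4) = |3·9 - 4·4| = |11| = 11, but d(4, 9) = |3·4 - 4·9| = |-24| = 24. Since 11 ≠ 24, d(x,y) ≠ d(y,x) in general.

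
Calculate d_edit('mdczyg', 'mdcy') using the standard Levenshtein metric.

Let D[i][j] be the edit distance between the first i characters of 'mdczyg' and the first j characters of 'mdcy', with D[i][0] = i, D[0][j] = j, and D[i][j] = D[i-1][j-1] if the characters match, else 1 + min(D[i-1][j], D[i][j-1], D[i-1][j-1]). Filling the table (rows: prefixes of 'mdczyg', columns: prefixes of 'mdcy'):
     ε  m  d  c  y
  ε  0  1  2  3  4
  m  1  0  1  2  3
  d  2  1  0  1  2
  c  3  2  1  0  1
  z  4  3  2  1  1
  y  5  4  3  2  1
  g  6  5  4  3  2
The bottom-right entry gives D[6][4] = 2, so no sequence of fewer than 2 edits works. Backtracking through the table gives one optimal edit sequence (2 edits):
  mdczyg → mdcyg (del z @4)
  mdcyg → mdcy (del g @5)
Edit distance = 2.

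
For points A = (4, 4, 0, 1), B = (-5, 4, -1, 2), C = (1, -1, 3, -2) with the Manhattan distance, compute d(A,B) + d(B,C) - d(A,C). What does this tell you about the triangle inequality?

d(A,B) = 9 + 0 + 1 + 1 = 11, d(B,C) = 6 + 5 + 4 + 4 = 19, d(A,C) = 3 + 5 + 3 + 3 = 14.
d(A,B) + d(B,C) - d(A,C) = 11 + 19 - 14 = 30 - 14 = 16. This is ≥ 0, so the triangle inequality holds for these points.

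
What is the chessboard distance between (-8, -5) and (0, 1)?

max(|x_i - y_i|) = max(|-8 - 0|, |-5 - 1|) = max(8, 6) = 8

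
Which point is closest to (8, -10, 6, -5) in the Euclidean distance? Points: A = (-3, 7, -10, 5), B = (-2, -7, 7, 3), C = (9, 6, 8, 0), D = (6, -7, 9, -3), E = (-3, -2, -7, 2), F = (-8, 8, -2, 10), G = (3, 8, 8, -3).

Distances: d(A) ≈ 27.6767, d(B) ≈ 13.1909, d(C) ≈ 16.9115, d(D) ≈ 5.099, d(E) ≈ 20.0749, d(F) ≈ 29.4788, d(G) ≈ 18.8944. Nearest: D = (6, -7, 9, -3) with distance 5.099.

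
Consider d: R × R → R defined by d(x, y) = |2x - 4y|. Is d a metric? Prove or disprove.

No. d fails symmetry: d(8, 9) = |2·8 - 4·9| = |-20| = 20, but d(9, 8) = |2·9 - 4·8| = |-14| = 14. Since 20 ≠ 14, d(x,y) ≠ d(y,x) in general.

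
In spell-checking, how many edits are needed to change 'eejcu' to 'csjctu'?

Let D[i][j] be the edit distance between the first i characters of 'eejcu' and the first j characters of 'csjctu', with D[i][0] = i, D[0][j] = j, and D[i][j] = D[i-1][j-1] if the characters match, else 1 + min(D[i-1][j], D[i][j-1], D[i-1][j-1]). Filling the table (rows: prefixes of 'eejcu', columns: prefixes of 'csjctu'):
     ε  c  s  j  c  t  u
  ε  0  1  2  3  4  5  6
  e  1  1  2  3  4  5  6
  e  2  2  2  3  4  5  6
  j  3  3  3  2  3  4  5
  c  4  3  4  3  2  3  4
  u  5  4  4  4  3  3  3
The bottom-right entry gives D[5][6] = 3, so no sequence of fewer than 3 edits works. Backtracking through the table gives one optimal edit sequence (3 edits):
  eejcu → cejcu (sub e→c @1)
  cejcu → csjcu (sub e→s @2)
  csjcu → csjctu (ins t @5)
Edit distance = 3.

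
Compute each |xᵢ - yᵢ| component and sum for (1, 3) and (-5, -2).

Σ|x_i - y_i| = |1 - (-5)| + |3 - (-2)| = 6 + 5 = 11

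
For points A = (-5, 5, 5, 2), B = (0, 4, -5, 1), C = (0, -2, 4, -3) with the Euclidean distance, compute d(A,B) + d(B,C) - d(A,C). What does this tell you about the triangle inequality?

d(A,B) = √(5² + 1² + 10² + 1²) = √127 ≈ 11.2694, d(B,C) = √(0² + 6² + 9² + 4²) = √133 ≈ 11.5326, d(A,C) = √(5² + 7² + 1² + 5²) = √100 = 10.
d(A,B) + d(B,C) - d(A,C) = 11.2694 + 11.5326 - 10 = 22.802 - 10 = 12.802 (to 4 decimal places). This is ≥ 0, so the triangle inequality holds for these points.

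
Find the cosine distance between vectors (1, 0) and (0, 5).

With u = (1, 0), v = (0, 5):
u·v = 1·0 + 0·5 = 0 + 0 = 0.
|u| = √(1² + 0²) = √1, |v| = √(0² + 5²) = √25, so |u||v| = √(1·25) = √25 = 5.
cos θ = (u·v)/(|u||v|) = 0/5 = 0
Cosine distance = 1 - cos θ = 1 - 0 = 1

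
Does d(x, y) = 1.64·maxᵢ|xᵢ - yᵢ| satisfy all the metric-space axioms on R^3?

Yes. The L∞ (Chebyshev) norm induces a metric on R^3, and multiplying a metric by a positive constant 1.64 > 0 preserves all four axioms: non-negativity (1.64·||x-y|| ≥ 0), identity (1.64·||x-y|| = 0 ⟺ ||x-y|| = 0 ⟺ x = y), symmetry (||x-y|| = ||y-x||), and the triangle inequality (1.64·||x-z|| ≤ 1.64·||x-y|| + 1.64·||y-z||). So d is a metric.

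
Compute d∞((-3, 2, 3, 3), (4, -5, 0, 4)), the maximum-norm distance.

max(|x_i - y_i|) = max(|-3 - 4|, |2 - (-5)|, |3 - 0|, |3 - 4|) = max(7, 7, 3, 1) = 7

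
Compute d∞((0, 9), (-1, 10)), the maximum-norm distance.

max(|x_i - y_i|) = max(|0 - (-1)|, |9 - 10|) = max(1, 1) = 1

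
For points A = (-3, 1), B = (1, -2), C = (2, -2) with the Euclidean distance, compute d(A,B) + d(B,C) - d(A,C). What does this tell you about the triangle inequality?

d(A,B) = √(4² + 3²) = √25 = 5, d(B,C) = √(1² + 0²) = √1 = 1, d(A,C) = √(5² + 3²) = √34 ≈ 5.831.
d(A,B) + d(B,C) - d(A,C) = 5 + 1 - 5.831 = 6 - 5.831 = 0.169 (to 4 decimal places). This is ≥ 0, so the triangle inequality holds for these points.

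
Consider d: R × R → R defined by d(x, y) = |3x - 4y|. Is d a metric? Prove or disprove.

No. d fails symmetry: d(2, 9) = |3·2 - 4·9| = |-30| = 30, but d(9, 2) = |3·9 - 4·2| = |19| = 19. Since 30 ≠ 19, d(x,y) ≠ d(y,x) in general.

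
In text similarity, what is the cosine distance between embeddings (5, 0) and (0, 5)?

With u = (5, 0), v = (0, 5):
u·v = 5·0 + 0·5 = 0 + 0 = 0.
|u| = √(5² + 0²) = √25, |v| = √(0² + 5²) = √25, so |u||v| = √(25·25) = √625 = 25.
cos θ = (u·v)/(|u||v|) = 0/25 = 0
Cosine distance = 1 - cos θ = 1 - 0 = 1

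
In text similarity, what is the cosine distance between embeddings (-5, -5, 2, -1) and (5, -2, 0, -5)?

With u = (-5, -5, 2, -1), v = (5, -2, 0, -5):
u·v = (-5)·5 + (-5)·(-2) + 2·0 + (-1)·(-5) = (-25) + 10 + 0 + 5 = -10.
|u| = √((-5)² + (-5)² + 2² + (-1)²) = √55, |v| = √(5² + (-2)² + 0² + (-5)²) = √54, so |u||v| = √(55·54) = √2970.
cos θ = (u·v)/(|u||v|) = -10/√2970 ≈ -0.1835
Cosine distance = 1 - cos θ ≈ 1 - (-0.1835) = 1.1835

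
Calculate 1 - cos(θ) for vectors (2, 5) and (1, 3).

With u = (2, 5), v = (1, 3):
u·v = 2·1 + 5·3 = 2 + 15 = 17.
|u| = √(2² + 5²) = √29, |v| = √(1² + 3²) = √10, so |u||v| = √(29·10) = √290.
cos θ = (u·v)/(|u||v|) = 17/√290 ≈ 0.9983
Cosine distance = 1 - cos θ ≈ 1 - 0.9983 = 0.0017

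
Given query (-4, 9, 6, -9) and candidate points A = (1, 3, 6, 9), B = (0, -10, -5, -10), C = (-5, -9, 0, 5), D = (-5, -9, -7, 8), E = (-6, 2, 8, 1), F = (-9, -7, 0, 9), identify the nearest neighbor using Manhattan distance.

Distances: d(A) = 29, d(B) = 35, d(C) = 39, d(D) = 49, d(E) = 21, d(F) = 45. Nearest: E = (-6, 2, 8, 1) with distance 21.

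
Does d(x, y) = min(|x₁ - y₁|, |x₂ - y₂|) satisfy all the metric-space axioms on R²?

No. d fails identity of indiscernibles: take x = (2, 0) and y = (2, 9). Then d(x,y) = min(|2 - 2|, |0 - 9|) = min(0, 9) = 0, yet x ≠ y.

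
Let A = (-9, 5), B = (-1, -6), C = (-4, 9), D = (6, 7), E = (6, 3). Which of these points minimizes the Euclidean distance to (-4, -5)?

Distances: d(A) ≈ 11.1803, d(B) ≈ 3.1623, d(C) = 14, d(D) ≈ 15.6205, d(E) ≈ 12.8062. Nearest: B = (-1, -6) with distance 3.1623.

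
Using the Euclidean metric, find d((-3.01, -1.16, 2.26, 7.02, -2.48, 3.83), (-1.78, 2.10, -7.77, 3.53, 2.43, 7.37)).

√(Σ(x_i - y_i)²) = √((-3.01 - (-1.78))² + (-1.16 - 2.1)² + (2.26 - (-7.77))² + (7.02 - 3.53)² + (-2.48 - 2.43)² + (3.83 - 7.37)²)
= √((-1.23)² + (-3.26)² + 10.03² + 3.49² + (-4.91)² + (-3.54)²) = √(1.5129 + 10.6276 + 100.6009 + 12.1801 + 24.1081 + 12.5316) = √161.5612 ≈ 12.7107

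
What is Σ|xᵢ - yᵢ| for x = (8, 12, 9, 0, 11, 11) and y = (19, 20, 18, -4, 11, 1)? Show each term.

Σ|x_i - y_i| = |8 - 19| + |12 - 20| + |9 - 18| + |0 - (-4)| + |11 - 11| + |11 - 1| = 11 + 8 + 9 + 4 + 0 + 10 = 42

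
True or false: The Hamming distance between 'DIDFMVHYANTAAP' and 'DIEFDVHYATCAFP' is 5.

Differing positions: 3, 5, 10, 11, 13. Hamming distance = 5, so the claim is true.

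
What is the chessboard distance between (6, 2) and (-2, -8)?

max(|x_i - y_i|) = max(|6 - (-2)|, |2 - (-8)|) = max(8, 10) = 10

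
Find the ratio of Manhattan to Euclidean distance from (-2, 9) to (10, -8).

L1 = |-2 - 10| + |9 - (-8)| = 12 + 17 = 29
L2 = √(12² + 17²) = √433 ≈ 20.8087
L1 ≥ L2 always (equality iff movement is along one axis); L1 > L2 here.
Ratio L1/L2 = 29/√433 ≈ 1.3937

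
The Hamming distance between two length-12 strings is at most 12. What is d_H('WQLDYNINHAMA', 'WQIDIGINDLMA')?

Differing positions: 3, 5, 6, 9, 10. Hamming distance = 5. The maximum possible Hamming distance for length-12 strings is 12, so d_H/12 = 5/12 ≈ 0.4167.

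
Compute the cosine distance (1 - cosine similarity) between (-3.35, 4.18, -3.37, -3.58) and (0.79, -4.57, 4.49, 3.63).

With u = (-3.35, 4.18, -3.37, -3.58), v = (0.79, -4.57, 4.49, 3.63):
u·v = (-3.35)·0.79 + 4.18·(-4.57) + (-3.37)·4.49 + (-3.58)·3.63 = (-2.6465) + (-19.1026) + (-15.1313) + (-12.9954) = -49.8758.
|u| = √((-3.35)² + 4.18² + (-3.37)² + (-3.58)²) = √(11.2225 + 17.4724 + 11.3569 + 12.8164) = √52.8682, |v| = √(0.79² + (-4.57)² + 4.49² + 3.63²) = √(0.6241 + 20.8849 + 20.1601 + 13.1769) = √54.846.
cos θ = (u·v)/(|u||v|) = -49.8758/(√52.8682·√54.846) ≈ -0.9262
Cosine distance = 1 - cos θ ≈ 1 - (-0.9262) = 1.9262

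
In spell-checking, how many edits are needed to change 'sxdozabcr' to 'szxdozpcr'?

Let D[i][j] be the edit distance between the first i characters of 'sxdozabcr' and the first j characters of 'szxdozpcr', with D[i][0] = i, D[0][j] = j, and D[i][j] = D[i-1][j-1] if the characters match, else 1 + min(D[i-1][j], D[i][j-1], D[i-1][j-1]). Filling the table (rows: prefixes of 'sxdozabcr', columns: prefixes of 'szxdozpcr'):
     ε  s  z  x  d  o  z  p  c  r
  ε  0  1  2  3  4  5  6  7  8  9
  s  1  0  1  2  3  4  5  6  7  8
  x  2  1  1  1  2  3  4  5  6  7
  d  3  2  2  2  1  2  3  4  5  6
  o  4  3  3  3  2  1  2  3  4  5
  z  5  4  3  4  3  2  1  2  3  4
  a  6  5  4  4  4  3  2  2  3  4
  b  7  6  5  5  5  4  3  3  3  4
  c  8  7  6  6  6  5  4  4  3  4
  r  9  8  7  7  7  6  5  5  4  3
The bottom-right entry gives D[9][9] = 3, so no sequence of fewer than 3 edits works. Backtracking through the table gives one optimal edit sequence (3 edits):
  sxdozabcr → szxdozabcr (ins z @2)
  szxdozabcr → szxdozbcr (del a @7)
  szxdozbcr → szxdozpcr (sub b→p @7)
Edit distance = 3.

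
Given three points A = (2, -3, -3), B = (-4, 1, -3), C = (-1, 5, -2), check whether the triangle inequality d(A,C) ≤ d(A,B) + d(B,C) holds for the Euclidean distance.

d(A,B) = √(6² + 4² + 0²) = √52 ≈ 7.2111, d(B,C) = √(3² + 4² + 1²) = √26 ≈ 5.099, d(A,C) = √(3² + 8² + 1²) = √74 ≈ 8.6023.
d(A,C) ≈ 8.6023 ≤ 7.2111 + 5.099 = 12.3101. Triangle inequality is satisfied.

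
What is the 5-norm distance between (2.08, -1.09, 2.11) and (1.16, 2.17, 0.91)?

(Σ|x_i - y_i|^5)^(1/5) = (|2.08 - 1.16|^5 + |-1.09 - 2.17|^5 + |2.11 - 0.91|^5)^(1/5)
= (0.92^5 + 3.26^5 + 1.2^5)^(1/5) ≈ (0.6591 + 368.2036 + 2.4883)^(1/5) = (371.351)^(1/5) ≈ 3.2656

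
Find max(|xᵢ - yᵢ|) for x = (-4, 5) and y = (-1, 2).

max(|x_i - y_i|) = max(|-4 - (-1)|, |5 - 2|) = max(3, 3) = 3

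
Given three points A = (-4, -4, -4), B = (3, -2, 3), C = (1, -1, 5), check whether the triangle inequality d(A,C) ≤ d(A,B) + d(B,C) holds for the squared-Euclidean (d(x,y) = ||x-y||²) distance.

d(A,B) = 7² + 2² + 7² = 102, d(B,C) = 2² + 1² + 2² = 9, d(A,C) = 5² + 3² + 9² = 115.
d(A,C) = 115 > 102 + 9 = 111. Triangle inequality is VIOLATED. (Squared-Euclidean is not a metric — this is a counterexample.)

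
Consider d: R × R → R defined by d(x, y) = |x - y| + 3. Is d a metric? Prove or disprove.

No. d fails identity of indiscernibles (specifically d(x,x) = 0): d(6, 6) = |6 - 6| + 3 = 0 + 3 = 3 ≠ 0.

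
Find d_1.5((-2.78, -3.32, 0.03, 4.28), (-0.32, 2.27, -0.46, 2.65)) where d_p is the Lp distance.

(Σ|x_i - y_i|^1.5)^(1/1.5) = (|-2.78 - (-0.32)|^1.5 + |-3.32 - 2.27|^1.5 + |0.03 - (-0.46)|^1.5 + |4.28 - 2.65|^1.5)^(1/1.5)
= (2.46^1.5 + 5.59^1.5 + 0.49^1.5 + 1.63^1.5)^(1/1.5) ≈ (3.8584 + 13.2165 + 0.343 + 2.081)^(1/1.5) = (19.4989)^(1/1.5) ≈ 7.2445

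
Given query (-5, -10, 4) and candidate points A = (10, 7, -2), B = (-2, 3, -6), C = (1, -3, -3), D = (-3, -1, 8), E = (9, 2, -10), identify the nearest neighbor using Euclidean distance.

Distances: d(A) ≈ 23.4521, d(B) ≈ 16.6733, d(C) ≈ 11.5758, d(D) ≈ 10.0499, d(E) ≈ 23.1517. Nearest: D = (-3, -1, 8) with distance 10.0499.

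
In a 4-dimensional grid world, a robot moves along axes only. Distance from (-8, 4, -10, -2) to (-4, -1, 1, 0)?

Σ|x_i - y_i| = |-8 - (-4)| + |4 - (-1)| + |-10 - 1| + |-2 - 0| = 4 + 5 + 11 + 2 = 22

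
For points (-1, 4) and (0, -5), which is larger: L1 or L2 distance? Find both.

L1 = |-1 - 0| + |4 - (-5)| = 1 + 9 = 10
L2 = √(1² + 9²) = √82 ≈ 9.0554
L1 ≥ L2 always (equality iff movement is along one axis); L1 > L2 here.
Ratio L1/L2 = 10/√82 ≈ 1.1043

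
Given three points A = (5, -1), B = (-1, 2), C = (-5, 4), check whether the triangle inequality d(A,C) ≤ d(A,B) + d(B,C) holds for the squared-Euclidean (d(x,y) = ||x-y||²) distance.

d(A,B) = 6² + 3² = 45, d(B,C) = 4² + 2² = 20, d(A,C) = 10² + 5² = 125.
d(A,C) = 125 > 45 + 20 = 65. Triangle inequality is VIOLATED. (Squared-Euclidean is not a metric — this is a counterexample.)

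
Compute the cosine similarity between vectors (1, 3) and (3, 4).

With u = (1, 3), v = (3, 4):
u·v = 1·3 + 3·4 = 3 + 12 = 15.
|u| = √(1² + 3²) = √10, |v| = √(3² + 4²) = √25, so |u||v| = √(10·25) = √250.
cos θ = (u·v)/(|u||v|) = 15/√250 ≈ 0.9487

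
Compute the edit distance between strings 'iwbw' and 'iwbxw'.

Let D[i][j] be the edit distance between the first i characters of 'iwbw' and the first j characters of 'iwbxw', with D[i][0] = i, D[0][j] = j, and D[i][j] = D[i-1][j-1] if the characters match, else 1 + min(D[i-1][j], D[i][j-1], D[i-1][j-1]). Filling the table (rows: prefixes of 'iwbw', columns: prefixes of 'iwbxw'):
     ε  i  w  b  x  w
  ε  0  1  2  3  4  5
  i  1  0  1  2  3  4
  w  2  1  0  1  2  3
  b  3  2  1  0  1  2
  w  4  3  2  1  1  1
The bottom-right entry gives D[4][5] = 1, so no sequence of fewer than 1 edit works. Backtracking through the table gives one optimal edit sequence (1 edit):
  iwbw → iwbxw (ins x @4)
Edit distance = 1.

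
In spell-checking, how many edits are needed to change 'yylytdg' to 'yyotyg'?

Let D[i][j] be the edit distance between the first i characters of 'yylytdg' and the first j characters of 'yyotyg', with D[i][0] = i, D[0][j] = j, and D[i][j] = D[i-1][j-1] if the characters match, else 1 + min(D[i-1][j], D[i][j-1], D[i-1][j-1]). Filling the table (rows: prefixes of 'yylytdg', columns: prefixes of 'yyotyg'):
     ε  y  y  o  t  y  g
  ε  0  1  2  3  4  5  6
  y  1  0  1  2  3  4  5
  y  2  1  0  1  2  3  4
  l  3  2  1  1  2  3  4
  y  4  3  2  2  2  2  3
  t  5  4  3  3  2  3  3
  d  6  5  4  4  3  3  4
  g  7  6  5  5  4  4  3
The bottom-right entry gives D[7][6] = 3, so no sequence of fewer than 3 edits works. Backtracking through the table gives one optimal edit sequence (3 edits):
  yylytdg → yyytdg (del l @3)
  yyytdg → yyotdg (sub y→o @3)
  yyotdg → yyotyg (sub d→y @5)
Edit distance = 3.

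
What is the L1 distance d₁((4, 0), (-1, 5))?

Σ|x_i - y_i| = |4 - (-1)| + |0 - 5| = 5 + 5 = 10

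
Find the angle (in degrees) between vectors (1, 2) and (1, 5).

With u = (1, 2), v = (1, 5):
u·v = 1·1 + 2·5 = 1 + 10 = 11.
|u| = √(1² + 2²) = √5, |v| = √(1² + 5²) = √26, so |u||v| = √(5·26) = √130.
cos θ = (u·v)/(|u||v|) = 11/√130 ≈ 0.964764
θ = arccos(0.964764) ≈ 15.26°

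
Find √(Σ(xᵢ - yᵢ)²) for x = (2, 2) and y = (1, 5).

√(Σ(x_i - y_i)²) = √((2 - 1)² + (2 - 5)²)
= √(1² + (-3)²) = √(1 + 9) = √10 ≈ 3.1623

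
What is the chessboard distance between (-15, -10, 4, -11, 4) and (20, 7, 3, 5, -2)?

max(|x_i - y_i|) = max(|-15 - 20|, |-10 - 7|, |4 - 3|, |-11 - 5|, |4 - (-2)|) = max(35, 17, 1, 16, 6) = 35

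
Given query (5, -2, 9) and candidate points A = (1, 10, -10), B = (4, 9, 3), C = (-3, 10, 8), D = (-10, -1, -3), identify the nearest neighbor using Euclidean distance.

Distances: d(A) ≈ 22.8254, d(B) ≈ 12.5698, d(C) ≈ 14.4568, d(D) ≈ 19.2354. Nearest: B = (4, 9, 3) with distance 12.5698.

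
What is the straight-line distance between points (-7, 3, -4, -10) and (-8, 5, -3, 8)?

√(Σ(x_i - y_i)²) = √((-7 - (-8))² + (3 - 5)² + (-4 - (-3))² + (-10 - 8)²)
= √(1² + (-2)² + (-1)² + (-18)²) = √(1 + 4 + 1 + 324) = √330 ≈ 18.1659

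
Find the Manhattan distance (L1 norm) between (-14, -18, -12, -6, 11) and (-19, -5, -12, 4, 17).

Σ|x_i - y_i| = |-14 - (-19)| + |-18 - (-5)| + |-12 - (-12)| + |-6 - 4| + |11 - 17| = 5 + 13 + 0 + 10 + 6 = 34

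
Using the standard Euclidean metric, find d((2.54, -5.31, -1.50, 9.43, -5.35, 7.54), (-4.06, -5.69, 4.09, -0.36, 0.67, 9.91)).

√(Σ(x_i - y_i)²) = √((2.54 - (-4.06))² + (-5.31 - (-5.69))² + (-1.5 - 4.09)² + (9.43 - (-0.36))² + (-5.35 - 0.67)² + (7.54 - 9.91)²)
= √(6.6² + 0.38² + (-5.59)² + 9.79² + (-6.02)² + (-2.37)²) = √(43.56 + 0.1444 + 31.2481 + 95.8441 + 36.2404 + 5.6169) = √212.6539 ≈ 14.5827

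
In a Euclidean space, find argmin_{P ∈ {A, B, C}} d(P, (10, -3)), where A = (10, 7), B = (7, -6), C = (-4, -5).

Distances: d(A) = 10, d(B) ≈ 4.2426, d(C) ≈ 14.1421. Nearest: B = (7, -6) with distance 4.2426.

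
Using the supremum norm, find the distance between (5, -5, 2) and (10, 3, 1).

max(|x_i - y_i|) = max(|5 - 10|, |-5 - 3|, |2 - 1|) = max(5, 8, 1) = 8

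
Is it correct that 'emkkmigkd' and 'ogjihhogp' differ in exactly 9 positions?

Differing positions: 1, 2, 3, 4, 5, 6, 7, 8, 9. Hamming distance = 9, so the claim is true.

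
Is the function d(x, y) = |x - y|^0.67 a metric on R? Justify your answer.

Yes. With 0 < p = 0.67 ≤ 1, d(x,y) = |x-y|^0.67 is a metric on R. Non-negativity and symmetry are immediate; |x-y|^0.67 = 0 ⟺ |x-y| = 0 ⟺ x = y. For the triangle inequality, the function t ↦ t^0.67 is subadditive on [0,∞) when p ≤ 1, so |x-z|^0.67 ≤ (|x-y| + |y-z|)^0.67 ≤ |x-y|^0.67 + |y-z|^0.67.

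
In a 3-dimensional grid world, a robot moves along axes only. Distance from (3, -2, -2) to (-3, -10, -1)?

Σ|x_i - y_i| = |3 - (-3)| + |-2 - (-10)| + |-2 - (-1)| = 6 + 8 + 1 = 15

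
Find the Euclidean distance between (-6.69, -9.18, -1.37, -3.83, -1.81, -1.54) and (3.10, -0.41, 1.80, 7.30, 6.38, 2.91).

√(Σ(x_i - y_i)²) = √((-6.69 - 3.1)² + (-9.18 - (-0.41))² + (-1.37 - 1.8)² + (-3.83 - 7.3)² + (-1.81 - 6.38)² + (-1.54 - 2.91)²)
= √((-9.79)² + (-8.77)² + (-3.17)² + (-11.13)² + (-8.19)² + (-4.45)²) = √(95.8441 + 76.9129 + 10.0489 + 123.8769 + 67.0761 + 19.8025) = √393.5614 ≈ 19.8384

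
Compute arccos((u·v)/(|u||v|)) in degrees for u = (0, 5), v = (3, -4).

With u = (0, 5), v = (3, -4):
u·v = 0·3 + 5·(-4) = 0 + (-20) = -20.
|u| = √(0² + 5²) = √25, |v| = √(3² + (-4)²) = √25, so |u||v| = √(25·25) = √625 = 25.
cos θ = (u·v)/(|u||v|) = -20/25 = -0.8
θ = arccos(-0.8) ≈ 143.13°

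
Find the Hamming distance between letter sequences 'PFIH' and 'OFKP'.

Differing positions: 1, 3, 4. Hamming distance = 3.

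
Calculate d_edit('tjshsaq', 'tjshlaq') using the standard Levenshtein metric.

Let D[i][j] be the edit distance between the first i characters of 'tjshsaq' and the first j characters of 'tjshlaq', with D[i][0] = i, D[0][j] = j, and D[i][j] = D[i-1][j-1] if the characters match, else 1 + min(D[i-1][j], D[i][j-1], D[i-1][j-1]). Filling the table (rows: prefixes of 'tjshsaq', columns: prefixes of 'tjshlaq'):
     ε  t  j  s  h  l  a  q
  ε  0  1  2  3  4  5  6  7
  t  1  0  1  2  3  4  5  6
  j  2  1  0  1  2  3  4  5
  s  3  2  1  0  1  2  3  4
  h  4  3  2  1  0  1  2  3
  s  5  4  3  2  1  1  2  3
  a  6  5  4  3  2  2  1  2
  q  7  6  5  4  3  3  2  1
The bottom-right entry gives D[7][7] = 1, so no sequence of fewer than 1 edit works. Backtracking through the table gives one optimal edit sequence (1 edit):
  tjshsaq → tjshlaq (sub s→l @5)
Edit distance = 1.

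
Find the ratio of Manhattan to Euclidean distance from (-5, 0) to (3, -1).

L1 = |-5 - 3| + |0 - (-1)| = 8 + 1 = 9
L2 = √(8² + 1²) = √65 ≈ 8.0623
L1 ≥ L2 always (equality iff movement is along one axis); L1 > L2 here.
Ratio L1/L2 = 9/√65 ≈ 1.1163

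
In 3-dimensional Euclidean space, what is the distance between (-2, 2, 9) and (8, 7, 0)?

√(Σ(x_i - y_i)²) = √((-2 - 8)² + (2 - 7)² + (9 - 0)²)
= √((-10)² + (-5)² + 9²) = √(100 + 25 + 81) = √206 ≈ 14.3527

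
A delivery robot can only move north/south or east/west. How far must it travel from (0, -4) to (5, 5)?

Σ|x_i - y_i| = |0 - 5| + |-4 - 5| = 5 + 9 = 14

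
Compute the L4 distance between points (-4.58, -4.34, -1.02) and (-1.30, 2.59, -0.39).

(Σ|x_i - y_i|^4)^(1/4) = (|-4.58 - (-1.3)|^4 + |-4.34 - 2.59|^4 + |-1.02 - (-0.39)|^4)^(1/4)
= (3.28^4 + 6.93^4 + 0.63^4)^(1/4) ≈ (115.7432 + 2306.391 + 0.1575)^(1/4) = (2422.2917)^(1/4) ≈ 7.0155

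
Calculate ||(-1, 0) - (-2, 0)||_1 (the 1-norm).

Σ|x_i - y_i| = |-1 - (-2)| + |0 - 0| = 1 + 0 = 1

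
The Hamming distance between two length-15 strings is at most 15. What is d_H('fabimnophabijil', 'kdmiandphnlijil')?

Differing positions: 1, 2, 3, 5, 7, 10, 11. Hamming distance = 7. The maximum possible Hamming distance for length-15 strings is 15, so d_H/15 = 7/15 ≈ 0.4667.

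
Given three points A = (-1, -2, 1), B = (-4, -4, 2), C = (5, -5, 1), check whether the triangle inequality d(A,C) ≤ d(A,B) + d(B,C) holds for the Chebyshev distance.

d(A,B) = max(3, 2, 1) = 3, d(B,C) = max(9, 1, 1) = 9, d(A,C) = max(6, 3, 0) = 6.
d(A,C) = 6 ≤ 3 + 9 = 12. Triangle inequality is satisfied.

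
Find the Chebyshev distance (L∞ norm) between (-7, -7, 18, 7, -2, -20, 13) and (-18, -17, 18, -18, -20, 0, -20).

max(|x_i - y_i|) = max(|-7 - (-18)|, |-7 - (-17)|, |18 - 18|, |7 - (-18)|, |-2 - (-20)|, |-20 - 0|, |13 - (-20)|) = max(11, 10, 0, 25, 18, 20, 33) = 33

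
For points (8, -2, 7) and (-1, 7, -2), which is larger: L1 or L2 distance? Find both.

L1 = |8 - (-1)| + |-2 - 7| + |7 - (-2)| = 9 + 9 + 9 = 27
L2 = √(9² + 9² + 9²) = √243 ≈ 15.5885
L1 ≥ L2 always (equality iff movement is along one axis); L1 > L2 here.
Ratio L1/L2 = 27/√243 ≈ 1.7321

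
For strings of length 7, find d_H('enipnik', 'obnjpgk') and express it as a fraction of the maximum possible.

Differing positions: 1, 2, 3, 4, 5, 6. Hamming distance = 6. The maximum possible Hamming distance for length-7 strings is 7, so d_H/7 = 6/7 ≈ 0.8571.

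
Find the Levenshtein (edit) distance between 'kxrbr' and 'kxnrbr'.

Let D[i][j] be the edit distance between the first i characters of 'kxrbr' and the first j characters of 'kxnrbr', with D[i][0] = i, D[0][j] = j, and D[i][j] = D[i-1][j-1] if the characters match, else 1 + min(D[i-1][j], D[i][j-1], D[i-1][j-1]). Filling the table (rows: prefixes of 'kxrbr', columns: prefixes of 'kxnrbr'):
     ε  k  x  n  r  b  r
  ε  0  1  2  3  4  5  6
  k  1  0  1  2  3  4  5
  x  2  1  0  1  2  3  4
  r  3  2  1  1  1  2  3
  b  4  3  2  2  2  1  2
  r  5  4  3  3  2  2  1
The bottom-right entry gives D[5][6] = 1, so no sequence of fewer than 1 edit works. Backtracking through the table gives one optimal edit sequence (1 edit):
  kxrbr → kxnrbr (ins n @3)
Edit distance = 1.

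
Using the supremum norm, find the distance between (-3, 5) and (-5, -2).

max(|x_i - y_i|) = max(|-3 - (-5)|, |5 - (-2)|) = max(2, 7) = 7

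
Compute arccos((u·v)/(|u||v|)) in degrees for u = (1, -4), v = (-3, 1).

With u = (1, -4), v = (-3, 1):
u·v = 1·(-3) + (-4)·1 = (-3) + (-4) = -7.
|u| = √(1² + (-4)²) = √17, |v| = √((-3)² + 1²) = √10, so |u||v| = √(17·10) = √170.
cos θ = (u·v)/(|u||v|) = -7/√170 ≈ -0.536875
θ = arccos(-0.536875) ≈ 122.47°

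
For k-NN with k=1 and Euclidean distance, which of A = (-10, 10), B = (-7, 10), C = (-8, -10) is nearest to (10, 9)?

Distances: d(A) ≈ 20.025, d(B) ≈ 17.0294, d(C) ≈ 26.1725. Nearest: B = (-7, 10) with distance 17.0294.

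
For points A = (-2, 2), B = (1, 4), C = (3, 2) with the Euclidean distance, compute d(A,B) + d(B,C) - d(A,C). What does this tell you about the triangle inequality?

d(A,B) = √(3² + 2²) = √13 ≈ 3.6056, d(B,C) = √(2² + 2²) = √8 ≈ 2.8284, d(A,C) = √(5² + 0²) = √25 = 5.
d(A,B) + d(B,C) - d(A,C) = 3.6056 + 2.8284 - 5 = 6.434 - 5 = 1.434 (to 4 decimal places). This is ≥ 0, so the triangle inequality holds for these points.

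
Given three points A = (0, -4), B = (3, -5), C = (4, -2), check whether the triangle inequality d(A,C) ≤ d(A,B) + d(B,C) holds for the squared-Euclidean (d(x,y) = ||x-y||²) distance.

d(A,B) = 3² + 1² = 10, d(B,C) = 1² + 3² = 10, d(A,C) = 4² + 2² = 20.
d(A,C) = 20 ≤ 10 + 10 = 20. Triangle inequality is satisfied.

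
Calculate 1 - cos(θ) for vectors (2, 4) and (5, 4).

With u = (2, 4), v = (5, 4):
u·v = 2·5 + 4·4 = 10 + 16 = 26.
|u| = √(2² + 4²) = √20, |v| = √(5² + 4²) = √41, so |u||v| = √(20·41) = √820.
cos θ = (u·v)/(|u||v|) = 26/√820 ≈ 0.908
Cosine distance = 1 - cos θ ≈ 1 - 0.908 = 0.092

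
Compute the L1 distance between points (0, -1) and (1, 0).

Σ|x_i - y_i| = |0 - 1| + |-1 - 0| = 1 + 1 = 2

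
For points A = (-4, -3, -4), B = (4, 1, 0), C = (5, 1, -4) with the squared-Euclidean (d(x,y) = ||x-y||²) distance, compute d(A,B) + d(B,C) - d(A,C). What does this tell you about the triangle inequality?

d(A,B) = 8² + 4² + 4² = 96, d(B,C) = 1² + 0² + 4² = 17, d(A,C) = 9² + 4² + 0² = 97.
d(A,B) + d(B,C) - d(A,C) = 96 + 17 - 97 = 113 - 97 = 16. This is ≥ 0, so the triangle inequality holds for these points.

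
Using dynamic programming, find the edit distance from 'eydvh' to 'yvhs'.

Let D[i][j] be the edit distance between the first i characters of 'eydvh' and the first j characters of 'yvhs', with D[i][0] = i, D[0][j] = j, and D[i][j] = D[i-1][j-1] if the characters match, else 1 + min(D[i-1][j], D[i][j-1], D[i-1][j-1]). Filling the table (rows: prefixes of 'eydvh', columns: prefixes of 'yvhs'):
     ε  y  v  h  s
  ε  0  1  2  3  4
  e  1  1  2  3  4
  y  2  1  2  3  4
  d  3  2  2  3  4
  v  4  3  2  3  4
  h  5  4  3  2  3
The bottom-right entry gives D[5][4] = 3, so no sequence of fewer than 3 edits works. Backtracking through the table gives one optimal edit sequence (3 edits):
  eydvh → ydvh (del e @1)
  ydvh → yvh (del d @2)
  yvh → yvhs (ins s @4)
Edit distance = 3.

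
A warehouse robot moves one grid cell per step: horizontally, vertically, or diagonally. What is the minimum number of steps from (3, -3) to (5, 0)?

max(|x_i - y_i|) = max(|3 - 5|, |-3 - 0|) = max(2, 3) = 3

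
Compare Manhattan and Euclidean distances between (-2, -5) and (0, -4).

L1 = |-2 - 0| + |-5 - (-4)| = 2 + 1 = 3
L2 = √(2² + 1²) = √5 ≈ 2.2361
L1 ≥ L2 always (equality iff movement is along one axis); L1 > L2 here.
Ratio L1/L2 = 3/√5 ≈ 1.3416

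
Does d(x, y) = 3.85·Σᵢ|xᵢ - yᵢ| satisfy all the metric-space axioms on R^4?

Yes. The L1 (Manhattan) norm induces a metric on R^4, and multiplying a metric by a positive constant 3.85 > 0 preserves all four axioms: non-negativity (3.85·||x-y|| ≥ 0), identity (3.85·||x-y|| = 0 ⟺ ||x-y|| = 0 ⟺ x = y), symmetry (||x-y|| = ||y-x||), and the triangle inequality (3.85·||x-z|| ≤ 3.85·||x-y|| + 3.85·||y-z||). So d is a metric.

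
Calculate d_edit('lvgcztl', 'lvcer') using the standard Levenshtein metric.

Let D[i][j] be the edit distance between the first i characters of 'lvgcztl' and the first j characters of 'lvcer', with D[i][0] = i, D[0][j] = j, and D[i][j] = D[i-1][j-1] if the characters match, else 1 + min(D[i-1][j], D[i][j-1], D[i-1][j-1]). Filling the table (rows: prefixes of 'lvgcztl', columns: prefixes of 'lvcer'):
     ε  l  v  c  e  r
  ε  0  1  2  3  4  5
  l  1  0  1  2  3  4
  v  2  1  0  1  2  3
  g  3  2  1  1  2  3
  c  4  3  2  1  2  3
  z  5  4  3  2  2  3
  t  6  5  4  3  3  3
  l  7  6  5  4  4  4
The bottom-right entry gives D[7][5] = 4, so no sequence of fewer than 4 edits works. Backtracking through the table gives one optimal edit sequence (4 edits):
  lvgcztl → lvcztl (del g @3)
  lvcztl → lvctl (del z @4)
  lvctl → lvcel (sub t→e @4)
  lvcel → lvcer (sub l→r @5)
Edit distance = 4.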